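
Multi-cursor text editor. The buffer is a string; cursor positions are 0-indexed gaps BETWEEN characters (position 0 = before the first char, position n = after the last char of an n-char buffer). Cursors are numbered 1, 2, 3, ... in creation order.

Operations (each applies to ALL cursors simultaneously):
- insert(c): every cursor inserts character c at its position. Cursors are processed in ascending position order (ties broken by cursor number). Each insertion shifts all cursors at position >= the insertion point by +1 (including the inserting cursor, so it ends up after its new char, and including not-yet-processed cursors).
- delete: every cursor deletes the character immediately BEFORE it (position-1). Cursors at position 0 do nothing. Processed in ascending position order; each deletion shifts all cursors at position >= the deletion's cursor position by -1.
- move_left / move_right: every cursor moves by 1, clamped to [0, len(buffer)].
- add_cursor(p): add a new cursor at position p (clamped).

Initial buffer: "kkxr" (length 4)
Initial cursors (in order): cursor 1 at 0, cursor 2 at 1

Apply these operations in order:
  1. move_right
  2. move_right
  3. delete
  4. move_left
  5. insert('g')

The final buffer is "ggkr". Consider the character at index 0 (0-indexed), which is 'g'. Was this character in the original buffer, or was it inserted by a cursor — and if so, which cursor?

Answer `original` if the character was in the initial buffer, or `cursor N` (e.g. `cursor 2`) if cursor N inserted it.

Answer: cursor 1

Derivation:
After op 1 (move_right): buffer="kkxr" (len 4), cursors c1@1 c2@2, authorship ....
After op 2 (move_right): buffer="kkxr" (len 4), cursors c1@2 c2@3, authorship ....
After op 3 (delete): buffer="kr" (len 2), cursors c1@1 c2@1, authorship ..
After op 4 (move_left): buffer="kr" (len 2), cursors c1@0 c2@0, authorship ..
After op 5 (insert('g')): buffer="ggkr" (len 4), cursors c1@2 c2@2, authorship 12..
Authorship (.=original, N=cursor N): 1 2 . .
Index 0: author = 1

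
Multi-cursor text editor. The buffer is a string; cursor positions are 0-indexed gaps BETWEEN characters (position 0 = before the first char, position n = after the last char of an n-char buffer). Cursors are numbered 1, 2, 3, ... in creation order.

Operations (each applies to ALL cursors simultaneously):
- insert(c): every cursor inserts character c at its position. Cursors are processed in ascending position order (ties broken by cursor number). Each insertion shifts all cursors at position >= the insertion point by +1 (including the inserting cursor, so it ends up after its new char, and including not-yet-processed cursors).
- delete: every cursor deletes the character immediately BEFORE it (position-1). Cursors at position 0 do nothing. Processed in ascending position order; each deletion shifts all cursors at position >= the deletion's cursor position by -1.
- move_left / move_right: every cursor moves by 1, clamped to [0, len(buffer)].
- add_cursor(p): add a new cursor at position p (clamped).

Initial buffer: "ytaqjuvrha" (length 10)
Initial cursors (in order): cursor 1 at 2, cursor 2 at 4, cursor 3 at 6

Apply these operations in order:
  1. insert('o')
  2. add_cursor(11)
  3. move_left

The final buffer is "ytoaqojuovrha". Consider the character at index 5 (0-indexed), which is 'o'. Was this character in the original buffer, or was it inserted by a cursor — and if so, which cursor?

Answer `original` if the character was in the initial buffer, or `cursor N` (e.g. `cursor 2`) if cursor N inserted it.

Answer: cursor 2

Derivation:
After op 1 (insert('o')): buffer="ytoaqojuovrha" (len 13), cursors c1@3 c2@6 c3@9, authorship ..1..2..3....
After op 2 (add_cursor(11)): buffer="ytoaqojuovrha" (len 13), cursors c1@3 c2@6 c3@9 c4@11, authorship ..1..2..3....
After op 3 (move_left): buffer="ytoaqojuovrha" (len 13), cursors c1@2 c2@5 c3@8 c4@10, authorship ..1..2..3....
Authorship (.=original, N=cursor N): . . 1 . . 2 . . 3 . . . .
Index 5: author = 2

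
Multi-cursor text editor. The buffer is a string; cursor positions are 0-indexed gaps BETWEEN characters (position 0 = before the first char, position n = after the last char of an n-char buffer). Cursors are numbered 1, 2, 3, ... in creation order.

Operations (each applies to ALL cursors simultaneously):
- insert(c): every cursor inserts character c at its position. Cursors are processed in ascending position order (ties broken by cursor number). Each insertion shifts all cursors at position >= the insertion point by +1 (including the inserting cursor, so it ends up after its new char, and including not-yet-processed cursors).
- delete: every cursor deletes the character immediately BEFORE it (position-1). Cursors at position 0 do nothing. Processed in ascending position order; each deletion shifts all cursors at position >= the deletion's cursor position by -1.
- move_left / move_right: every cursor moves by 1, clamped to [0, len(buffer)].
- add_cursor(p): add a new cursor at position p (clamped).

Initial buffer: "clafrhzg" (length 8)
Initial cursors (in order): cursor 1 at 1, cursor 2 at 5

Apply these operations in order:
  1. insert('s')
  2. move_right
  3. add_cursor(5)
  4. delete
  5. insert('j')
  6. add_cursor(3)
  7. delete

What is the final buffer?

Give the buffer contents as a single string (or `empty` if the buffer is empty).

After op 1 (insert('s')): buffer="cslafrshzg" (len 10), cursors c1@2 c2@7, authorship .1....2...
After op 2 (move_right): buffer="cslafrshzg" (len 10), cursors c1@3 c2@8, authorship .1....2...
After op 3 (add_cursor(5)): buffer="cslafrshzg" (len 10), cursors c1@3 c3@5 c2@8, authorship .1....2...
After op 4 (delete): buffer="csarszg" (len 7), cursors c1@2 c3@3 c2@5, authorship .1..2..
After op 5 (insert('j')): buffer="csjajrsjzg" (len 10), cursors c1@3 c3@5 c2@8, authorship .11.3.22..
After op 6 (add_cursor(3)): buffer="csjajrsjzg" (len 10), cursors c1@3 c4@3 c3@5 c2@8, authorship .11.3.22..
After op 7 (delete): buffer="carszg" (len 6), cursors c1@1 c4@1 c3@2 c2@4, authorship ...2..

Answer: carszg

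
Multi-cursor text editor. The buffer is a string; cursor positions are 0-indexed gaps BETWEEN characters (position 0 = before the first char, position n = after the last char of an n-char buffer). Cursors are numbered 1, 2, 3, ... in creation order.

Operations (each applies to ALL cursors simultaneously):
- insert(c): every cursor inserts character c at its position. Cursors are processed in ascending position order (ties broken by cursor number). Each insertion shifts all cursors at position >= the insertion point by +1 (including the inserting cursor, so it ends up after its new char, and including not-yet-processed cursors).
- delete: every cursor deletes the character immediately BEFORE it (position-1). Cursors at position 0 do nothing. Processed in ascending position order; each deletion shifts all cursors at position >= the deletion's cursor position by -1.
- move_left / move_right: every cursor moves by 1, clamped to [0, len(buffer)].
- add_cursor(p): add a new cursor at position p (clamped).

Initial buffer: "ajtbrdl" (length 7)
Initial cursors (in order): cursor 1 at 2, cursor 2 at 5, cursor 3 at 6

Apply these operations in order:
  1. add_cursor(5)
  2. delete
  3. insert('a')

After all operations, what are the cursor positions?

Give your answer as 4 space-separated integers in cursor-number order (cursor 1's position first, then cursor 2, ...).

After op 1 (add_cursor(5)): buffer="ajtbrdl" (len 7), cursors c1@2 c2@5 c4@5 c3@6, authorship .......
After op 2 (delete): buffer="atl" (len 3), cursors c1@1 c2@2 c3@2 c4@2, authorship ...
After op 3 (insert('a')): buffer="aataaal" (len 7), cursors c1@2 c2@6 c3@6 c4@6, authorship .1.234.

Answer: 2 6 6 6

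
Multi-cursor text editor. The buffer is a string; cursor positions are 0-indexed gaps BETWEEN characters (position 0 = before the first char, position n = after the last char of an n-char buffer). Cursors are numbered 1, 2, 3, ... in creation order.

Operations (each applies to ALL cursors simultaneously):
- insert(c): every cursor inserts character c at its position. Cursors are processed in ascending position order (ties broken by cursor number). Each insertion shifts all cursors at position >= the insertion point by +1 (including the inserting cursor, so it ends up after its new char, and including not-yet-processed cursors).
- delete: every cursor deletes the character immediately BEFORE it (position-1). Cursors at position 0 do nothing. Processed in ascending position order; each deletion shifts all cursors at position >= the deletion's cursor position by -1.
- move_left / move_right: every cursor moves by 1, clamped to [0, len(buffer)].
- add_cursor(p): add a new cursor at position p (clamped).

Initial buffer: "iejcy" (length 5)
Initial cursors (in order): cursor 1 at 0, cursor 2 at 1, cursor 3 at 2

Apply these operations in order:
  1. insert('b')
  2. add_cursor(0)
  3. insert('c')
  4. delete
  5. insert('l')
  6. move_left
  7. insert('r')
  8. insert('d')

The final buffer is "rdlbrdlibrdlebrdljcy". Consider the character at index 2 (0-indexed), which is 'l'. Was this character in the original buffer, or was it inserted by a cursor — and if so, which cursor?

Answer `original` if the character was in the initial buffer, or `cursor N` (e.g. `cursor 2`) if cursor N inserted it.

After op 1 (insert('b')): buffer="bibebjcy" (len 8), cursors c1@1 c2@3 c3@5, authorship 1.2.3...
After op 2 (add_cursor(0)): buffer="bibebjcy" (len 8), cursors c4@0 c1@1 c2@3 c3@5, authorship 1.2.3...
After op 3 (insert('c')): buffer="cbcibcebcjcy" (len 12), cursors c4@1 c1@3 c2@6 c3@9, authorship 411.22.33...
After op 4 (delete): buffer="bibebjcy" (len 8), cursors c4@0 c1@1 c2@3 c3@5, authorship 1.2.3...
After op 5 (insert('l')): buffer="lbliblebljcy" (len 12), cursors c4@1 c1@3 c2@6 c3@9, authorship 411.22.33...
After op 6 (move_left): buffer="lbliblebljcy" (len 12), cursors c4@0 c1@2 c2@5 c3@8, authorship 411.22.33...
After op 7 (insert('r')): buffer="rlbrlibrlebrljcy" (len 16), cursors c4@1 c1@4 c2@8 c3@12, authorship 44111.222.333...
After op 8 (insert('d')): buffer="rdlbrdlibrdlebrdljcy" (len 20), cursors c4@2 c1@6 c2@11 c3@16, authorship 4441111.2222.3333...
Authorship (.=original, N=cursor N): 4 4 4 1 1 1 1 . 2 2 2 2 . 3 3 3 3 . . .
Index 2: author = 4

Answer: cursor 4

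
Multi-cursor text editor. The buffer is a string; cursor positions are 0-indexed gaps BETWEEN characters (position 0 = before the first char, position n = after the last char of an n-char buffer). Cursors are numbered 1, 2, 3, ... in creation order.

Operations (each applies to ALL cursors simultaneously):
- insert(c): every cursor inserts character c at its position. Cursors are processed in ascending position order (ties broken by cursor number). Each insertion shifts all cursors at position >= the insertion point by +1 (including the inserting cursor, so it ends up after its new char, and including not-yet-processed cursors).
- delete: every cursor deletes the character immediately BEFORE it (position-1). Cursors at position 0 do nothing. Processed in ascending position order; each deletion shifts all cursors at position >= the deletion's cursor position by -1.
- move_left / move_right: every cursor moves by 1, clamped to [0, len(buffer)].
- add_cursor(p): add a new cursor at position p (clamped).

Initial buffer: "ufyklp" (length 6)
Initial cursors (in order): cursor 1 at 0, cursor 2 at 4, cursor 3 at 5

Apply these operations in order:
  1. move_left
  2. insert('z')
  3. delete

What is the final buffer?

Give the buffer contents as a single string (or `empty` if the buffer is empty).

After op 1 (move_left): buffer="ufyklp" (len 6), cursors c1@0 c2@3 c3@4, authorship ......
After op 2 (insert('z')): buffer="zufyzkzlp" (len 9), cursors c1@1 c2@5 c3@7, authorship 1...2.3..
After op 3 (delete): buffer="ufyklp" (len 6), cursors c1@0 c2@3 c3@4, authorship ......

Answer: ufyklp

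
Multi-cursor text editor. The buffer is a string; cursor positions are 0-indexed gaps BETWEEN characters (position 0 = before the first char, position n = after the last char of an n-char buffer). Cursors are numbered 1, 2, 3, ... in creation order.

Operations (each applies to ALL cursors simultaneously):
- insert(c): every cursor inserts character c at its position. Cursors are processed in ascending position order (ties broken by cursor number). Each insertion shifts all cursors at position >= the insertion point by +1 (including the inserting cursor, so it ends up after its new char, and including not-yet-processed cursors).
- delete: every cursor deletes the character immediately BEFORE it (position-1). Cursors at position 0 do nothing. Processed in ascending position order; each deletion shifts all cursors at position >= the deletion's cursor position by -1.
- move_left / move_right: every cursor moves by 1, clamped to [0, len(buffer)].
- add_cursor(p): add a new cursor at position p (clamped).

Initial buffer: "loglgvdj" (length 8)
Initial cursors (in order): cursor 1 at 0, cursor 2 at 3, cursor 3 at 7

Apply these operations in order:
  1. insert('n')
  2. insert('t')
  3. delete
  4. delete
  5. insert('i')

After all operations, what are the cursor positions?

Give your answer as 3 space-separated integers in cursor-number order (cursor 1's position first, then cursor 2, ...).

After op 1 (insert('n')): buffer="nlognlgvdnj" (len 11), cursors c1@1 c2@5 c3@10, authorship 1...2....3.
After op 2 (insert('t')): buffer="ntlogntlgvdntj" (len 14), cursors c1@2 c2@7 c3@13, authorship 11...22....33.
After op 3 (delete): buffer="nlognlgvdnj" (len 11), cursors c1@1 c2@5 c3@10, authorship 1...2....3.
After op 4 (delete): buffer="loglgvdj" (len 8), cursors c1@0 c2@3 c3@7, authorship ........
After op 5 (insert('i')): buffer="ilogilgvdij" (len 11), cursors c1@1 c2@5 c3@10, authorship 1...2....3.

Answer: 1 5 10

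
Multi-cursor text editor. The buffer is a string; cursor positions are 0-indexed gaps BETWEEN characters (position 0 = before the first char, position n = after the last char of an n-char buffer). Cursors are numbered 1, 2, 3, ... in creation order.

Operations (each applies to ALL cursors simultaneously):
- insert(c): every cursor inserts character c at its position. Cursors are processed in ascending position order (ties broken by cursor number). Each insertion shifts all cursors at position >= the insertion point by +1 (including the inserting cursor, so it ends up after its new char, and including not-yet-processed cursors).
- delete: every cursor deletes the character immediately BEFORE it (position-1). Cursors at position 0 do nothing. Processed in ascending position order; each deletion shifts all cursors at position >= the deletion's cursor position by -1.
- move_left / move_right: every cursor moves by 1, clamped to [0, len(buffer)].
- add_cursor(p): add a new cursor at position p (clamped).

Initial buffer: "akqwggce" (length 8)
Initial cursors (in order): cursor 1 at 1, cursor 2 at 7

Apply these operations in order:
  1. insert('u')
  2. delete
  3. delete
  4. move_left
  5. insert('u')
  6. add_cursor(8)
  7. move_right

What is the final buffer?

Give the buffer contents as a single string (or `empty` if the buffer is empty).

After op 1 (insert('u')): buffer="aukqwggcue" (len 10), cursors c1@2 c2@9, authorship .1......2.
After op 2 (delete): buffer="akqwggce" (len 8), cursors c1@1 c2@7, authorship ........
After op 3 (delete): buffer="kqwgge" (len 6), cursors c1@0 c2@5, authorship ......
After op 4 (move_left): buffer="kqwgge" (len 6), cursors c1@0 c2@4, authorship ......
After op 5 (insert('u')): buffer="ukqwguge" (len 8), cursors c1@1 c2@6, authorship 1....2..
After op 6 (add_cursor(8)): buffer="ukqwguge" (len 8), cursors c1@1 c2@6 c3@8, authorship 1....2..
After op 7 (move_right): buffer="ukqwguge" (len 8), cursors c1@2 c2@7 c3@8, authorship 1....2..

Answer: ukqwguge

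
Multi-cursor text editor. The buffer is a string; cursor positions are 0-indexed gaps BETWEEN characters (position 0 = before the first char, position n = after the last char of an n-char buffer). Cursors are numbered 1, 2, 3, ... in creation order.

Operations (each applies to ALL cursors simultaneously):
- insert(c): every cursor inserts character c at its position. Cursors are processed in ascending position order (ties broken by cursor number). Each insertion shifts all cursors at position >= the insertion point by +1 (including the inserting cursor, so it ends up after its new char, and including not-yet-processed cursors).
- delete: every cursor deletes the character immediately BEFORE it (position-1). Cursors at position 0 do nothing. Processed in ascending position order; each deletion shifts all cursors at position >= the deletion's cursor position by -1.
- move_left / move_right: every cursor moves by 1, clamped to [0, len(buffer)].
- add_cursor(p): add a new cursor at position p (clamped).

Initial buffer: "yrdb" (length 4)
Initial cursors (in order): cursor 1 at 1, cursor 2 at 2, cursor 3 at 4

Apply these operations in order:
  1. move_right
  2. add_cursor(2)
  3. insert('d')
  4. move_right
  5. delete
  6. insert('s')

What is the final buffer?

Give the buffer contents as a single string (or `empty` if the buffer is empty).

After op 1 (move_right): buffer="yrdb" (len 4), cursors c1@2 c2@3 c3@4, authorship ....
After op 2 (add_cursor(2)): buffer="yrdb" (len 4), cursors c1@2 c4@2 c2@3 c3@4, authorship ....
After op 3 (insert('d')): buffer="yrddddbd" (len 8), cursors c1@4 c4@4 c2@6 c3@8, authorship ..14.2.3
After op 4 (move_right): buffer="yrddddbd" (len 8), cursors c1@5 c4@5 c2@7 c3@8, authorship ..14.2.3
After op 5 (delete): buffer="yrdd" (len 4), cursors c1@3 c4@3 c2@4 c3@4, authorship ..12
After op 6 (insert('s')): buffer="yrdssdss" (len 8), cursors c1@5 c4@5 c2@8 c3@8, authorship ..114223

Answer: yrdssdss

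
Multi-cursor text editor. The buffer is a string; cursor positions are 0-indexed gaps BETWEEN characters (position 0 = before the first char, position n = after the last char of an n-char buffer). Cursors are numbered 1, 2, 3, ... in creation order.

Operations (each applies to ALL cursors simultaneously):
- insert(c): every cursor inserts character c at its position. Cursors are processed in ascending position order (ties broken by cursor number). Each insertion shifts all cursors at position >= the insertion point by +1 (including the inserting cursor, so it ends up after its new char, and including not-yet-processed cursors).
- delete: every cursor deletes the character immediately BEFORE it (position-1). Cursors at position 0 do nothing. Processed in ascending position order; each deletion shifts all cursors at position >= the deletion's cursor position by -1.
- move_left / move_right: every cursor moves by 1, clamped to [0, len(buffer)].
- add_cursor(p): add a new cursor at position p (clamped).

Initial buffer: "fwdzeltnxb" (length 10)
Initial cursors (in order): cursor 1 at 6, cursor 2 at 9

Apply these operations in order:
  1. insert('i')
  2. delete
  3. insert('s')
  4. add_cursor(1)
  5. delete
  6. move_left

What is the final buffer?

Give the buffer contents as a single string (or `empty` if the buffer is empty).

Answer: wdzeltnxb

Derivation:
After op 1 (insert('i')): buffer="fwdzelitnxib" (len 12), cursors c1@7 c2@11, authorship ......1...2.
After op 2 (delete): buffer="fwdzeltnxb" (len 10), cursors c1@6 c2@9, authorship ..........
After op 3 (insert('s')): buffer="fwdzelstnxsb" (len 12), cursors c1@7 c2@11, authorship ......1...2.
After op 4 (add_cursor(1)): buffer="fwdzelstnxsb" (len 12), cursors c3@1 c1@7 c2@11, authorship ......1...2.
After op 5 (delete): buffer="wdzeltnxb" (len 9), cursors c3@0 c1@5 c2@8, authorship .........
After op 6 (move_left): buffer="wdzeltnxb" (len 9), cursors c3@0 c1@4 c2@7, authorship .........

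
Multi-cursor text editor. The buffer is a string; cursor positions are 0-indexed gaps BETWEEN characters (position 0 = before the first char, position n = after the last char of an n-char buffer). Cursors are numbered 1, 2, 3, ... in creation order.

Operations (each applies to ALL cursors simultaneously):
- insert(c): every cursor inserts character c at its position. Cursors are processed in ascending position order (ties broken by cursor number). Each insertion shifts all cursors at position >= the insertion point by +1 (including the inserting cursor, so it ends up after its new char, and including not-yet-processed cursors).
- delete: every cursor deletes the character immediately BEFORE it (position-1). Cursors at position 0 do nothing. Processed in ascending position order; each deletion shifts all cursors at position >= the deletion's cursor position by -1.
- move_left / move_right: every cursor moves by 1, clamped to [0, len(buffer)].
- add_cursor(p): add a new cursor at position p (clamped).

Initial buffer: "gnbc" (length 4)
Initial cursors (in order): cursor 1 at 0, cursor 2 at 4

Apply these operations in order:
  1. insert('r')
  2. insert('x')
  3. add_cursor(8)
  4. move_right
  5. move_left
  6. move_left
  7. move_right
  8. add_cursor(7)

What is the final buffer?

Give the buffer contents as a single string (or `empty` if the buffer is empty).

After op 1 (insert('r')): buffer="rgnbcr" (len 6), cursors c1@1 c2@6, authorship 1....2
After op 2 (insert('x')): buffer="rxgnbcrx" (len 8), cursors c1@2 c2@8, authorship 11....22
After op 3 (add_cursor(8)): buffer="rxgnbcrx" (len 8), cursors c1@2 c2@8 c3@8, authorship 11....22
After op 4 (move_right): buffer="rxgnbcrx" (len 8), cursors c1@3 c2@8 c3@8, authorship 11....22
After op 5 (move_left): buffer="rxgnbcrx" (len 8), cursors c1@2 c2@7 c3@7, authorship 11....22
After op 6 (move_left): buffer="rxgnbcrx" (len 8), cursors c1@1 c2@6 c3@6, authorship 11....22
After op 7 (move_right): buffer="rxgnbcrx" (len 8), cursors c1@2 c2@7 c3@7, authorship 11....22
After op 8 (add_cursor(7)): buffer="rxgnbcrx" (len 8), cursors c1@2 c2@7 c3@7 c4@7, authorship 11....22

Answer: rxgnbcrx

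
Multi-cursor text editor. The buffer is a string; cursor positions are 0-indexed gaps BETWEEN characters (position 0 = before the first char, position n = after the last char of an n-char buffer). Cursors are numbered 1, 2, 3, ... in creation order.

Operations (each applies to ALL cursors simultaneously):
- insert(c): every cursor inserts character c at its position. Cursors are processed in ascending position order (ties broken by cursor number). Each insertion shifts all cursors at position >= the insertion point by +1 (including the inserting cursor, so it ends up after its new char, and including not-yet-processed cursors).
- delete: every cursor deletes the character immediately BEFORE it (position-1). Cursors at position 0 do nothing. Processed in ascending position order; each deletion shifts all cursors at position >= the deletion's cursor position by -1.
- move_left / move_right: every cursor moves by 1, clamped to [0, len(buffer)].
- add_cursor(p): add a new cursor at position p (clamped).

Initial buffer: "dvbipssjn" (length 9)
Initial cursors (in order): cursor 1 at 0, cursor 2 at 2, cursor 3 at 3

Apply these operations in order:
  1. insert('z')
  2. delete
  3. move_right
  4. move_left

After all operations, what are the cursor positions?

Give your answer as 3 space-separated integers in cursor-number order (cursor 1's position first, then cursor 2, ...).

After op 1 (insert('z')): buffer="zdvzbzipssjn" (len 12), cursors c1@1 c2@4 c3@6, authorship 1..2.3......
After op 2 (delete): buffer="dvbipssjn" (len 9), cursors c1@0 c2@2 c3@3, authorship .........
After op 3 (move_right): buffer="dvbipssjn" (len 9), cursors c1@1 c2@3 c3@4, authorship .........
After op 4 (move_left): buffer="dvbipssjn" (len 9), cursors c1@0 c2@2 c3@3, authorship .........

Answer: 0 2 3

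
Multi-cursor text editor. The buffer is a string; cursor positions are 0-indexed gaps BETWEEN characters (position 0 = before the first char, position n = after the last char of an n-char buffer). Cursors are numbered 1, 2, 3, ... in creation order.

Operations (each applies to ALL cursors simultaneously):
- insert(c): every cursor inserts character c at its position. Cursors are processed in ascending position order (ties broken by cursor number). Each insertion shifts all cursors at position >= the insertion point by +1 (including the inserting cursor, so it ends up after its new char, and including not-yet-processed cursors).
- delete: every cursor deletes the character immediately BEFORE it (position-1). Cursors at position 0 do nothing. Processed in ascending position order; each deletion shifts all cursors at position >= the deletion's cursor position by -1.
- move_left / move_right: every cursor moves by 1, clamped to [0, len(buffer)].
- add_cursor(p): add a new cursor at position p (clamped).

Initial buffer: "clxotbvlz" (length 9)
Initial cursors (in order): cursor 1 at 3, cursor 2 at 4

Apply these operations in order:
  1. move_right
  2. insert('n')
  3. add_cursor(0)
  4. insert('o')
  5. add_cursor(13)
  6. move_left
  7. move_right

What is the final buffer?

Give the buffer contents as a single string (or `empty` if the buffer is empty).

After op 1 (move_right): buffer="clxotbvlz" (len 9), cursors c1@4 c2@5, authorship .........
After op 2 (insert('n')): buffer="clxontnbvlz" (len 11), cursors c1@5 c2@7, authorship ....1.2....
After op 3 (add_cursor(0)): buffer="clxontnbvlz" (len 11), cursors c3@0 c1@5 c2@7, authorship ....1.2....
After op 4 (insert('o')): buffer="oclxonotnobvlz" (len 14), cursors c3@1 c1@7 c2@10, authorship 3....11.22....
After op 5 (add_cursor(13)): buffer="oclxonotnobvlz" (len 14), cursors c3@1 c1@7 c2@10 c4@13, authorship 3....11.22....
After op 6 (move_left): buffer="oclxonotnobvlz" (len 14), cursors c3@0 c1@6 c2@9 c4@12, authorship 3....11.22....
After op 7 (move_right): buffer="oclxonotnobvlz" (len 14), cursors c3@1 c1@7 c2@10 c4@13, authorship 3....11.22....

Answer: oclxonotnobvlz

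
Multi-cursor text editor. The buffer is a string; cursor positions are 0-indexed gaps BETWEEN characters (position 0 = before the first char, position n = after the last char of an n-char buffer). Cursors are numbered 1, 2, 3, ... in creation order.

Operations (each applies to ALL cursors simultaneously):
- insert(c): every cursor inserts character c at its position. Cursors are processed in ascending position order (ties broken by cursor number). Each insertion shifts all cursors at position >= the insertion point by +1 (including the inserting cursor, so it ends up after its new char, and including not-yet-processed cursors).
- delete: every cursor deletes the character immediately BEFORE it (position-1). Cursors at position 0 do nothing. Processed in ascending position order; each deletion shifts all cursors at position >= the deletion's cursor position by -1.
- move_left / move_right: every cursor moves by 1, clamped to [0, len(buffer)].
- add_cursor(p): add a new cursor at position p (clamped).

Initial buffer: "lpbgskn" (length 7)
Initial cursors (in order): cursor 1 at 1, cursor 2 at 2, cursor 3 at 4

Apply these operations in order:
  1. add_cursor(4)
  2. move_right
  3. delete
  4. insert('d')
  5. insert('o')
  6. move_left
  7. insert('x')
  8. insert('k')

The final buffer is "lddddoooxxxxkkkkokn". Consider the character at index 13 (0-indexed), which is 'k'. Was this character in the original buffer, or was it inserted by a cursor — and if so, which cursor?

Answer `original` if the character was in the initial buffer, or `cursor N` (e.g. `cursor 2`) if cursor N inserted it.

After op 1 (add_cursor(4)): buffer="lpbgskn" (len 7), cursors c1@1 c2@2 c3@4 c4@4, authorship .......
After op 2 (move_right): buffer="lpbgskn" (len 7), cursors c1@2 c2@3 c3@5 c4@5, authorship .......
After op 3 (delete): buffer="lkn" (len 3), cursors c1@1 c2@1 c3@1 c4@1, authorship ...
After op 4 (insert('d')): buffer="lddddkn" (len 7), cursors c1@5 c2@5 c3@5 c4@5, authorship .1234..
After op 5 (insert('o')): buffer="lddddooookn" (len 11), cursors c1@9 c2@9 c3@9 c4@9, authorship .12341234..
After op 6 (move_left): buffer="lddddooookn" (len 11), cursors c1@8 c2@8 c3@8 c4@8, authorship .12341234..
After op 7 (insert('x')): buffer="lddddoooxxxxokn" (len 15), cursors c1@12 c2@12 c3@12 c4@12, authorship .123412312344..
After op 8 (insert('k')): buffer="lddddoooxxxxkkkkokn" (len 19), cursors c1@16 c2@16 c3@16 c4@16, authorship .1234123123412344..
Authorship (.=original, N=cursor N): . 1 2 3 4 1 2 3 1 2 3 4 1 2 3 4 4 . .
Index 13: author = 2

Answer: cursor 2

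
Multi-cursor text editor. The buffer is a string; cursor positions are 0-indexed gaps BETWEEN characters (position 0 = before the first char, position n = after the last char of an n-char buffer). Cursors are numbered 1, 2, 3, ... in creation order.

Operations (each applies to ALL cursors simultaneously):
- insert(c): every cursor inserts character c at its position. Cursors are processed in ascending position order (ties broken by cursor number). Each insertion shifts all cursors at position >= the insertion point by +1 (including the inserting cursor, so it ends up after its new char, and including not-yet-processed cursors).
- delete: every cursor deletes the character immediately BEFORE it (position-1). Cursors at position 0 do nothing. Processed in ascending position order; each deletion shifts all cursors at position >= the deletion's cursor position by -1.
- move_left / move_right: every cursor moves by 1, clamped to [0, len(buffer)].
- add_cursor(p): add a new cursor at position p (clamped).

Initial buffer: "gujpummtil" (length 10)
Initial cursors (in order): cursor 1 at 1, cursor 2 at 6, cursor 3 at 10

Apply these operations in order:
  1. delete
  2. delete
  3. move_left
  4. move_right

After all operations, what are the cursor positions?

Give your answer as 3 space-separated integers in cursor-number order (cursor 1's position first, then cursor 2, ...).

Answer: 1 3 5

Derivation:
After op 1 (delete): buffer="ujpumti" (len 7), cursors c1@0 c2@4 c3@7, authorship .......
After op 2 (delete): buffer="ujpmt" (len 5), cursors c1@0 c2@3 c3@5, authorship .....
After op 3 (move_left): buffer="ujpmt" (len 5), cursors c1@0 c2@2 c3@4, authorship .....
After op 4 (move_right): buffer="ujpmt" (len 5), cursors c1@1 c2@3 c3@5, authorship .....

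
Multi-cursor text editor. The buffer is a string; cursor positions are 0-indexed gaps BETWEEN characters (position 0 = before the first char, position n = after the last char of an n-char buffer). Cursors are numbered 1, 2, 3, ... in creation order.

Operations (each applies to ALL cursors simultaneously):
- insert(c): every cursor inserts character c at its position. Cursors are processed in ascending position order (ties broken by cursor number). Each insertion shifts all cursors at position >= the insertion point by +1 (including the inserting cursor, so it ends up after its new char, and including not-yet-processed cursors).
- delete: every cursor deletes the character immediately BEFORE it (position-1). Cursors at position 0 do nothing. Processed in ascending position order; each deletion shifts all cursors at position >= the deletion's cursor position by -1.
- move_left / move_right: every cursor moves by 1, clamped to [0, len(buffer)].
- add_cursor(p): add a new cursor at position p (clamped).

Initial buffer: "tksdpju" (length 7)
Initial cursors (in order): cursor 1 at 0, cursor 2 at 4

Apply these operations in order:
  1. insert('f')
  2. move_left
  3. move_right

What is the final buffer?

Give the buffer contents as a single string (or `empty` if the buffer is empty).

After op 1 (insert('f')): buffer="ftksdfpju" (len 9), cursors c1@1 c2@6, authorship 1....2...
After op 2 (move_left): buffer="ftksdfpju" (len 9), cursors c1@0 c2@5, authorship 1....2...
After op 3 (move_right): buffer="ftksdfpju" (len 9), cursors c1@1 c2@6, authorship 1....2...

Answer: ftksdfpju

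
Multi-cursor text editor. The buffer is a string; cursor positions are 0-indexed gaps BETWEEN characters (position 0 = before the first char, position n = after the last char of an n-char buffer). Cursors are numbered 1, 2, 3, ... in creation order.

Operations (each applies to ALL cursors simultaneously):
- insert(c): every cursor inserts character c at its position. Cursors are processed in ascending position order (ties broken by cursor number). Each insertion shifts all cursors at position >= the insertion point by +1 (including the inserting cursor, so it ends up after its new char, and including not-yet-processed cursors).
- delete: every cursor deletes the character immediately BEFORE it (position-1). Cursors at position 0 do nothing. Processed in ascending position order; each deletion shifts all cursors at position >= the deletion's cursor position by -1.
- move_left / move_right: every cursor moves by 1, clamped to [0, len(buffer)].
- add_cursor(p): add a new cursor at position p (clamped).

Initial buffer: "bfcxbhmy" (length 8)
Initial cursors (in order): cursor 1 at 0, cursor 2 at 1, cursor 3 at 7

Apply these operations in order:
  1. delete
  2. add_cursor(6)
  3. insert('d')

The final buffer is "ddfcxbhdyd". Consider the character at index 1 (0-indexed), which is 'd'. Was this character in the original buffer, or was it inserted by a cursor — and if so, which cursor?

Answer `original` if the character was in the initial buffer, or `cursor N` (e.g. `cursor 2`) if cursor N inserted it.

Answer: cursor 2

Derivation:
After op 1 (delete): buffer="fcxbhy" (len 6), cursors c1@0 c2@0 c3@5, authorship ......
After op 2 (add_cursor(6)): buffer="fcxbhy" (len 6), cursors c1@0 c2@0 c3@5 c4@6, authorship ......
After op 3 (insert('d')): buffer="ddfcxbhdyd" (len 10), cursors c1@2 c2@2 c3@8 c4@10, authorship 12.....3.4
Authorship (.=original, N=cursor N): 1 2 . . . . . 3 . 4
Index 1: author = 2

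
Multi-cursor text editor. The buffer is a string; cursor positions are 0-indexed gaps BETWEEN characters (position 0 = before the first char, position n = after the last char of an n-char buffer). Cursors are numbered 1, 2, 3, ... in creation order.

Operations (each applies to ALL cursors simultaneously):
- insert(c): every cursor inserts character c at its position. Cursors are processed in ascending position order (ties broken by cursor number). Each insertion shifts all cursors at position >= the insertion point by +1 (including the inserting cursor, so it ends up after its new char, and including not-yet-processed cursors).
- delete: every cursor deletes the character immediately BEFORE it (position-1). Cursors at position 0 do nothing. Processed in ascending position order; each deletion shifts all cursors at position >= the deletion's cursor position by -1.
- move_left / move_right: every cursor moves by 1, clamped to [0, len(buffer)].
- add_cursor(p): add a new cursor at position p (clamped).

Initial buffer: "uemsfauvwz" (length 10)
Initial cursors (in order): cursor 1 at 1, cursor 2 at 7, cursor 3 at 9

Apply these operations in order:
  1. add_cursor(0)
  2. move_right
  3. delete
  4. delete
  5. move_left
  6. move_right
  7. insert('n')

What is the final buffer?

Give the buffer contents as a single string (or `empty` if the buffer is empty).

After op 1 (add_cursor(0)): buffer="uemsfauvwz" (len 10), cursors c4@0 c1@1 c2@7 c3@9, authorship ..........
After op 2 (move_right): buffer="uemsfauvwz" (len 10), cursors c4@1 c1@2 c2@8 c3@10, authorship ..........
After op 3 (delete): buffer="msfauw" (len 6), cursors c1@0 c4@0 c2@5 c3@6, authorship ......
After op 4 (delete): buffer="msfa" (len 4), cursors c1@0 c4@0 c2@4 c3@4, authorship ....
After op 5 (move_left): buffer="msfa" (len 4), cursors c1@0 c4@0 c2@3 c3@3, authorship ....
After op 6 (move_right): buffer="msfa" (len 4), cursors c1@1 c4@1 c2@4 c3@4, authorship ....
After op 7 (insert('n')): buffer="mnnsfann" (len 8), cursors c1@3 c4@3 c2@8 c3@8, authorship .14...23

Answer: mnnsfann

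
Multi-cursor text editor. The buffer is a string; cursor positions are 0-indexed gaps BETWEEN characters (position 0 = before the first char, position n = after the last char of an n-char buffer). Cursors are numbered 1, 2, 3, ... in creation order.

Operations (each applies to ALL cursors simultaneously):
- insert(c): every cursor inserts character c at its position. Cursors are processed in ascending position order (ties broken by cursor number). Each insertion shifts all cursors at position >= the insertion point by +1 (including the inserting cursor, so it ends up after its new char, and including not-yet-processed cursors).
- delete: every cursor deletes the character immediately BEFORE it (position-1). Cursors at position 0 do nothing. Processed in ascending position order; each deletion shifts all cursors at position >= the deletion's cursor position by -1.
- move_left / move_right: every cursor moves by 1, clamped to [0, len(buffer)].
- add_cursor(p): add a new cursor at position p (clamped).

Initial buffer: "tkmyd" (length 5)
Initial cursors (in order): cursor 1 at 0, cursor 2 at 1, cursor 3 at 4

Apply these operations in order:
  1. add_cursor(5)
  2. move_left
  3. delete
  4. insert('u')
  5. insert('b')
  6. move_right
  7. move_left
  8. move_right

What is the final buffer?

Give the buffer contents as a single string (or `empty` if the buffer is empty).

Answer: uubbtkuubbd

Derivation:
After op 1 (add_cursor(5)): buffer="tkmyd" (len 5), cursors c1@0 c2@1 c3@4 c4@5, authorship .....
After op 2 (move_left): buffer="tkmyd" (len 5), cursors c1@0 c2@0 c3@3 c4@4, authorship .....
After op 3 (delete): buffer="tkd" (len 3), cursors c1@0 c2@0 c3@2 c4@2, authorship ...
After op 4 (insert('u')): buffer="uutkuud" (len 7), cursors c1@2 c2@2 c3@6 c4@6, authorship 12..34.
After op 5 (insert('b')): buffer="uubbtkuubbd" (len 11), cursors c1@4 c2@4 c3@10 c4@10, authorship 1212..3434.
After op 6 (move_right): buffer="uubbtkuubbd" (len 11), cursors c1@5 c2@5 c3@11 c4@11, authorship 1212..3434.
After op 7 (move_left): buffer="uubbtkuubbd" (len 11), cursors c1@4 c2@4 c3@10 c4@10, authorship 1212..3434.
After op 8 (move_right): buffer="uubbtkuubbd" (len 11), cursors c1@5 c2@5 c3@11 c4@11, authorship 1212..3434.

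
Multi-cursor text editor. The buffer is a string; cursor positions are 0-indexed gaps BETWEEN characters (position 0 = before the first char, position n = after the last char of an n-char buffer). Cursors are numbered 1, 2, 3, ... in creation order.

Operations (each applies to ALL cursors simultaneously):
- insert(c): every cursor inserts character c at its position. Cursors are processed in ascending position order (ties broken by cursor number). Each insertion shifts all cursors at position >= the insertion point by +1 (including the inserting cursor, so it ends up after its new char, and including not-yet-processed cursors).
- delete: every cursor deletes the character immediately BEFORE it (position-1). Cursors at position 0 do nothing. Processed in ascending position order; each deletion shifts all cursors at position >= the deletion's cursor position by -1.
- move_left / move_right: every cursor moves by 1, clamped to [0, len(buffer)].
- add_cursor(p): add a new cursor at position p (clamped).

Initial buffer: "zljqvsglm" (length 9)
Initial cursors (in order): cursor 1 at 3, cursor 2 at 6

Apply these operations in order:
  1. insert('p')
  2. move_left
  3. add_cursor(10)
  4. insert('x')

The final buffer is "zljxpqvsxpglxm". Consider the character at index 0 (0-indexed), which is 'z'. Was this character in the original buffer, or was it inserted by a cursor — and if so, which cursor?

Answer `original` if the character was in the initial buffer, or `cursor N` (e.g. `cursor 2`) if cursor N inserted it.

Answer: original

Derivation:
After op 1 (insert('p')): buffer="zljpqvspglm" (len 11), cursors c1@4 c2@8, authorship ...1...2...
After op 2 (move_left): buffer="zljpqvspglm" (len 11), cursors c1@3 c2@7, authorship ...1...2...
After op 3 (add_cursor(10)): buffer="zljpqvspglm" (len 11), cursors c1@3 c2@7 c3@10, authorship ...1...2...
After op 4 (insert('x')): buffer="zljxpqvsxpglxm" (len 14), cursors c1@4 c2@9 c3@13, authorship ...11...22..3.
Authorship (.=original, N=cursor N): . . . 1 1 . . . 2 2 . . 3 .
Index 0: author = original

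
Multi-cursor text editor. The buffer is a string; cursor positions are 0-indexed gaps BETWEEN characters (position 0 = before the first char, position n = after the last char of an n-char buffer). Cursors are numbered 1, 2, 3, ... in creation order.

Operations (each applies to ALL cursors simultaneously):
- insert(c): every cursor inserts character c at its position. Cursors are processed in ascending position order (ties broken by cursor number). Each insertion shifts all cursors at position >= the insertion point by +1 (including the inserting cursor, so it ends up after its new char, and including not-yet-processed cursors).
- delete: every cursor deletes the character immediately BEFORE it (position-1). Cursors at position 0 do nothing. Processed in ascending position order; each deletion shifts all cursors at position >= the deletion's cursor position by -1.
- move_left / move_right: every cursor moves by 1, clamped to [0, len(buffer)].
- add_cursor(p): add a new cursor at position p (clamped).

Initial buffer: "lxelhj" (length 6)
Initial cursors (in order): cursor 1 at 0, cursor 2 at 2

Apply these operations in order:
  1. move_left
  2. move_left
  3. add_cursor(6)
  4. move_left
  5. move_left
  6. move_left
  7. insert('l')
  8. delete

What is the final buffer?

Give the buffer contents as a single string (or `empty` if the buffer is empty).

Answer: lxelhj

Derivation:
After op 1 (move_left): buffer="lxelhj" (len 6), cursors c1@0 c2@1, authorship ......
After op 2 (move_left): buffer="lxelhj" (len 6), cursors c1@0 c2@0, authorship ......
After op 3 (add_cursor(6)): buffer="lxelhj" (len 6), cursors c1@0 c2@0 c3@6, authorship ......
After op 4 (move_left): buffer="lxelhj" (len 6), cursors c1@0 c2@0 c3@5, authorship ......
After op 5 (move_left): buffer="lxelhj" (len 6), cursors c1@0 c2@0 c3@4, authorship ......
After op 6 (move_left): buffer="lxelhj" (len 6), cursors c1@0 c2@0 c3@3, authorship ......
After op 7 (insert('l')): buffer="lllxellhj" (len 9), cursors c1@2 c2@2 c3@6, authorship 12...3...
After op 8 (delete): buffer="lxelhj" (len 6), cursors c1@0 c2@0 c3@3, authorship ......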